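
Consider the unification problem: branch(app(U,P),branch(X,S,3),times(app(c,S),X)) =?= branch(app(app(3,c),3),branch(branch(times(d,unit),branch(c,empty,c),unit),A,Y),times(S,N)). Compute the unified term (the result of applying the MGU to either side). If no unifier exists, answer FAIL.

Decompose branch/3: app(U,P) =?= app(app(3,c),3),  branch(X,S,3) =?= branch(branch(times(d,unit),branch(c,empty,c),unit),A,Y),  times(app(c,S),X) =?= times(S,N).
Decompose app/2: U =?= app(3,c),  P =?= 3.
Bind U := app(3,c); no other remaining equation mentions U.
Bind P := 3; no other remaining equation mentions P.
Decompose branch/3: X =?= branch(times(d,unit),branch(c,empty,c),unit),  S =?= A,  3 =?= Y.
Bind X := branch(times(d,unit),branch(c,empty,c),unit); substituting into the one remaining equation that mentions X gives: times(app(c,S),branch(times(d,unit),branch(c,empty,c),unit)) =?= times(S,N).
Bind S := A; substituting into the one remaining equation that mentions S gives: times(app(c,A),branch(times(d,unit),branch(c,empty,c),unit)) =?= times(A,N).
Bind Y := 3; no other remaining equation mentions Y.
Decompose times/2: app(c,A) =?= A,  branch(times(d,unit),branch(c,empty,c),unit) =?= N.
Occurs check fails: A occurs in app(c,A); the equation A =?= app(c,A) has no finite solution.

FAIL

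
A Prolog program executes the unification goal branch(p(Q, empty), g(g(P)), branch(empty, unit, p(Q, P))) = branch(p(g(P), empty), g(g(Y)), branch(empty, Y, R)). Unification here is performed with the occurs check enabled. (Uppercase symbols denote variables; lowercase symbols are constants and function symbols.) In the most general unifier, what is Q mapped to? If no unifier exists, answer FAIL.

Decompose branch/3: p(Q, empty) = p(g(P), empty),  g(g(P)) = g(g(Y)),  branch(empty, unit, p(Q, P)) = branch(empty, Y, R).
Decompose p/2: Q = g(P),  empty = empty.
Bind Q := g(P); substituting into the one remaining equation that mentions Q gives: branch(empty, unit, p(g(P), P)) = branch(empty, Y, R).
Delete trivial equation empty = empty.
Decompose g/1: g(P) = g(Y).
Decompose g/1: P = Y.
Bind P := Y; substituting into the remaining equation gives: branch(empty, unit, p(g(Y), Y)) = branch(empty, Y, R). Substituting into the earlier binding gives Q := g(Y).
Decompose branch/3: empty = empty,  unit = Y,  p(g(Y), Y) = R.
Delete trivial equation empty = empty.
Bind Y := unit; substituting into the remaining equation gives: p(g(unit), unit) = R. Substituting into the earlier bindings gives Q := g(unit), P := unit.
Bind R := p(g(unit), unit).
MGU = { Q ↦ g(unit), P ↦ unit, Y ↦ unit, R ↦ p(g(unit), unit) }, so Q ↦ g(unit).

g(unit)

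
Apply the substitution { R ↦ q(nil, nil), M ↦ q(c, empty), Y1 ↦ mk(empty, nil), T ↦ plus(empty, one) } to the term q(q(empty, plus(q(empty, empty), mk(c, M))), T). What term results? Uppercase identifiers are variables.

q(q(empty, plus(q(empty, empty), mk(c, q(c, empty)))), plus(empty, one))

Replace each occurrence of M with q(c, empty).
Replace each occurrence of T with plus(empty, one).
Result: q(q(empty, plus(q(empty, empty), mk(c, q(c, empty)))), plus(empty, one)).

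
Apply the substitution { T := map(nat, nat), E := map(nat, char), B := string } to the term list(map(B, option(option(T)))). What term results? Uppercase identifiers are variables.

list(map(string, option(option(map(nat, nat)))))

Replace each occurrence of T with map(nat, nat).
Replace each occurrence of B with string.
Result: list(map(string, option(option(map(nat, nat))))).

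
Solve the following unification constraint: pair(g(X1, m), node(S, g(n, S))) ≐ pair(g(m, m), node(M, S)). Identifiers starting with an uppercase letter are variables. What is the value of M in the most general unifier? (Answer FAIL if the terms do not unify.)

FAIL

Decompose pair/2: g(X1, m) ≐ g(m, m),  node(S, g(n, S)) ≐ node(M, S).
Decompose g/2: X1 ≐ m,  m ≐ m.
Bind X1 := m; no other remaining equation mentions X1.
Delete trivial equation m ≐ m.
Decompose node/2: S ≐ M,  g(n, S) ≐ S.
Bind S := M; substituting into the remaining equation gives: g(n, M) ≐ M.
Occurs check fails: M occurs in g(n, M); the equation M ≐ g(n, M) has no finite solution.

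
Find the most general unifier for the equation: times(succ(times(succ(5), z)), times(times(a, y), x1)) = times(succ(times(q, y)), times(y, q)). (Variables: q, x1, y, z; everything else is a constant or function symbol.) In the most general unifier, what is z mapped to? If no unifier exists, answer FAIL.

Decompose times/2: succ(times(succ(5), z)) = succ(times(q, y)),  times(times(a, y), x1) = times(y, q).
Decompose succ/1: times(succ(5), z) = times(q, y).
Decompose times/2: succ(5) = q,  z = y.
Bind q := succ(5); substituting into the one remaining equation that mentions q gives: times(times(a, y), x1) = times(y, succ(5)).
Bind z := y; no other remaining equation mentions z.
Decompose times/2: times(a, y) = y,  x1 = succ(5).
Occurs check fails: y occurs in times(a, y); the equation y = times(a, y) has no finite solution.

FAIL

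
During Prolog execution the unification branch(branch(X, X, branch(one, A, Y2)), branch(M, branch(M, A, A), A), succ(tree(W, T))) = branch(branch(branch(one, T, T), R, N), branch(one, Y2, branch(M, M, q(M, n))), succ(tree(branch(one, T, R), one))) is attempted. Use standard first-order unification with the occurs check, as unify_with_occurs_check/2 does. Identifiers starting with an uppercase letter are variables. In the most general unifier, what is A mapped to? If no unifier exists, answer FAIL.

Decompose branch/3: branch(X, X, branch(one, A, Y2)) = branch(branch(one, T, T), R, N),  branch(M, branch(M, A, A), A) = branch(one, Y2, branch(M, M, q(M, n))),  succ(tree(W, T)) = succ(tree(branch(one, T, R), one)).
Decompose branch/3: X = branch(one, T, T),  X = R,  branch(one, A, Y2) = N.
Bind X := branch(one, T, T); substituting into the one remaining equation that mentions X gives: branch(one, T, T) = R.
Bind R := branch(one, T, T); substituting into the one remaining equation that mentions R gives: succ(tree(W, T)) = succ(tree(branch(one, T, branch(one, T, T)), one)).
Bind N := branch(one, A, Y2); no other remaining equation mentions N.
Decompose branch/3: M = one,  branch(M, A, A) = Y2,  A = branch(M, M, q(M, n)).
Bind M := one; substituting into the 2 remaining equations that mention M gives: branch(one, A, A) = Y2,  A = branch(one, one, q(one, n)).
Bind Y2 := branch(one, A, A); no other remaining equation mentions Y2. Substituting into the earlier binding gives N := branch(one, A, branch(one, A, A)).
Bind A := branch(one, one, q(one, n)); no other remaining equation mentions A. Substituting into the earlier bindings gives N := branch(one, branch(one, one, q(one, n)), branch(one, branch(one, one, q(one, n)), branch(one, one, q(one, n)))), Y2 := branch(one, branch(one, one, q(one, n)), branch(one, one, q(one, n))).
Decompose succ/1: tree(W, T) = tree(branch(one, T, branch(one, T, T)), one).
Decompose tree/2: W = branch(one, T, branch(one, T, T)),  T = one.
Bind W := branch(one, T, branch(one, T, T)); no other remaining equation mentions W.
Bind T := one. Substituting into the earlier bindings gives X := branch(one, one, one), R := branch(one, one, one), W := branch(one, one, branch(one, one, one)).
MGU = { X = branch(one, one, one), R = branch(one, one, one), N = branch(one, branch(one, one, q(one, n)), branch(one, branch(one, one, q(one, n)), branch(one, one, q(one, n)))), M = one, Y2 = branch(one, branch(one, one, q(one, n)), branch(one, one, q(one, n))), A = branch(one, one, q(one, n)), W = branch(one, one, branch(one, one, one)), T = one }, so A = branch(one, one, q(one, n)).

branch(one, one, q(one, n))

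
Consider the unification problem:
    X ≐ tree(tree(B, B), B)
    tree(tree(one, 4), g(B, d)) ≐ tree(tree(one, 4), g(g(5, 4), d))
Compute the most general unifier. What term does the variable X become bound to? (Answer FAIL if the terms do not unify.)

Bind X := tree(tree(B, B), B); no other remaining equation mentions X.
Decompose tree/2: tree(one, 4) ≐ tree(one, 4),  g(B, d) ≐ g(g(5, 4), d).
Delete trivial equation tree(one, 4) ≐ tree(one, 4).
Decompose g/2: B ≐ g(5, 4),  d ≐ d.
Bind B := g(5, 4); no other remaining equation mentions B. Substituting into the earlier binding gives X := tree(tree(g(5, 4), g(5, 4)), g(5, 4)).
Delete trivial equation d ≐ d.
MGU = { X ↦ tree(tree(g(5, 4), g(5, 4)), g(5, 4)), B ↦ g(5, 4) }, so X ↦ tree(tree(g(5, 4), g(5, 4)), g(5, 4)).

tree(tree(g(5, 4), g(5, 4)), g(5, 4))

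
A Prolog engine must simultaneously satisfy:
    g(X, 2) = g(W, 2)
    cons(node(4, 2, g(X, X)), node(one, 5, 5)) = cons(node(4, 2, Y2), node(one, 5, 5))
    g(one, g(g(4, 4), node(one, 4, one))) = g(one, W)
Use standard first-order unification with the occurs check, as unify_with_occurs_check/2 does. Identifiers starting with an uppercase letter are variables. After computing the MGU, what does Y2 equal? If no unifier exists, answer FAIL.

Decompose g/2: X = W,  2 = 2.
Bind X := W; substituting into the one remaining equation that mentions X gives: cons(node(4, 2, g(W, W)), node(one, 5, 5)) = cons(node(4, 2, Y2), node(one, 5, 5)).
Delete trivial equation 2 = 2.
Decompose cons/2: node(4, 2, g(W, W)) = node(4, 2, Y2),  node(one, 5, 5) = node(one, 5, 5).
Decompose node/3: 4 = 4,  2 = 2,  g(W, W) = Y2.
Delete trivial equation 4 = 4.
Delete trivial equation 2 = 2.
Bind Y2 := g(W, W); no other remaining equation mentions Y2.
Delete trivial equation node(one, 5, 5) = node(one, 5, 5).
Decompose g/2: one = one,  g(g(4, 4), node(one, 4, one)) = W.
Delete trivial equation one = one.
Bind W := g(g(4, 4), node(one, 4, one)). Substituting into the earlier bindings gives X := g(g(4, 4), node(one, 4, one)), Y2 := g(g(g(4, 4), node(one, 4, one)), g(g(4, 4), node(one, 4, one))).
MGU = { X -> g(g(4, 4), node(one, 4, one)), Y2 -> g(g(g(4, 4), node(one, 4, one)), g(g(4, 4), node(one, 4, one))), W -> g(g(4, 4), node(one, 4, one)) }, so Y2 -> g(g(g(4, 4), node(one, 4, one)), g(g(4, 4), node(one, 4, one))).

g(g(g(4, 4), node(one, 4, one)), g(g(4, 4), node(one, 4, one)))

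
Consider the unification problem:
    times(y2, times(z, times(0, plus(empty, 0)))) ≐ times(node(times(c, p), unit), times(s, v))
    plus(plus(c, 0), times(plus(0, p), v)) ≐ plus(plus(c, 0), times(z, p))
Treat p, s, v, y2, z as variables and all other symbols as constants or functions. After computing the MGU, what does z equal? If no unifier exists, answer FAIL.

plus(0, times(0, plus(empty, 0)))

Decompose times/2: y2 ≐ node(times(c, p), unit),  times(z, times(0, plus(empty, 0))) ≐ times(s, v).
Bind y2 := node(times(c, p), unit); no other remaining equation mentions y2.
Decompose times/2: z ≐ s,  times(0, plus(empty, 0)) ≐ v.
Bind z := s; substituting into the one remaining equation that mentions z gives: plus(plus(c, 0), times(plus(0, p), v)) ≐ plus(plus(c, 0), times(s, p)).
Bind v := times(0, plus(empty, 0)); substituting into the remaining equation gives: plus(plus(c, 0), times(plus(0, p), times(0, plus(empty, 0)))) ≐ plus(plus(c, 0), times(s, p)).
Decompose plus/2: plus(c, 0) ≐ plus(c, 0),  times(plus(0, p), times(0, plus(empty, 0))) ≐ times(s, p).
Delete trivial equation plus(c, 0) ≐ plus(c, 0).
Decompose times/2: plus(0, p) ≐ s,  times(0, plus(empty, 0)) ≐ p.
Bind s := plus(0, p); no other remaining equation mentions s. Substituting into the earlier binding gives z := plus(0, p).
Bind p := times(0, plus(empty, 0)). Substituting into the earlier bindings gives y2 := node(times(c, times(0, plus(empty, 0))), unit), z := plus(0, times(0, plus(empty, 0))), s := plus(0, times(0, plus(empty, 0))).
MGU = { y2 := node(times(c, times(0, plus(empty, 0))), unit), z := plus(0, times(0, plus(empty, 0))), v := times(0, plus(empty, 0)), s := plus(0, times(0, plus(empty, 0))), p := times(0, plus(empty, 0)) }, so z := plus(0, times(0, plus(empty, 0))).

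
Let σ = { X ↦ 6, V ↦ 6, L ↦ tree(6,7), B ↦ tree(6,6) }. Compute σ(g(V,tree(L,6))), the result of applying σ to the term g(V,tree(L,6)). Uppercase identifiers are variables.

g(6,tree(tree(6,7),6))

Replace each occurrence of V with 6.
Replace each occurrence of L with tree(6,7).
Result: g(6,tree(tree(6,7),6)).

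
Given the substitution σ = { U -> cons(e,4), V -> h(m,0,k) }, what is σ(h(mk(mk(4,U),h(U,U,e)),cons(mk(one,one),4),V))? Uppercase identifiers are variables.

h(mk(mk(4,cons(e,4)),h(cons(e,4),cons(e,4),e)),cons(mk(one,one),4),h(m,0,k))

Replace each occurrence of U with cons(e,4).
Replace each occurrence of V with h(m,0,k).
Result: h(mk(mk(4,cons(e,4)),h(cons(e,4),cons(e,4),e)),cons(mk(one,one),4),h(m,0,k)).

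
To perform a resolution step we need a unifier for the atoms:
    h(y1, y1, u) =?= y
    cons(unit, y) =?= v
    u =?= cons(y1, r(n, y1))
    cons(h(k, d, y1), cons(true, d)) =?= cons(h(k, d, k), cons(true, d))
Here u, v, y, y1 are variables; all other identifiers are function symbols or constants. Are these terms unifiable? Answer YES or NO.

YES

Bind y := h(y1, y1, u); substituting into the one remaining equation that mentions y gives: cons(unit, h(y1, y1, u)) =?= v.
Bind v := cons(unit, h(y1, y1, u)); no other remaining equation mentions v.
Bind u := cons(y1, r(n, y1)); no other remaining equation mentions u. Substituting into the earlier bindings gives y := h(y1, y1, cons(y1, r(n, y1))), v := cons(unit, h(y1, y1, cons(y1, r(n, y1)))).
Decompose cons/2: h(k, d, y1) =?= h(k, d, k),  cons(true, d) =?= cons(true, d).
Decompose h/3: k =?= k,  d =?= d,  y1 =?= k.
Delete trivial equation k =?= k.
Delete trivial equation d =?= d.
Bind y1 := k; no other remaining equation mentions y1. Substituting into the earlier bindings gives y := h(k, k, cons(k, r(n, k))), v := cons(unit, h(k, k, cons(k, r(n, k)))), u := cons(k, r(n, k)).
Delete trivial equation cons(true, d) =?= cons(true, d).
No equations remain and no clash or occurs-check failure arose, so a unifier exists.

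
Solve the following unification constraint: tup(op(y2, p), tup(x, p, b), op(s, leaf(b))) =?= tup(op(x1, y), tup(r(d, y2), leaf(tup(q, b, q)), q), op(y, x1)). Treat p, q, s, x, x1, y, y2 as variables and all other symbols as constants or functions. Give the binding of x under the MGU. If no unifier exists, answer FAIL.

Decompose tup/3: op(y2, p) =?= op(x1, y),  tup(x, p, b) =?= tup(r(d, y2), leaf(tup(q, b, q)), q),  op(s, leaf(b)) =?= op(y, x1).
Decompose op/2: y2 =?= x1,  p =?= y.
Bind y2 := x1; substituting into the one remaining equation that mentions y2 gives: tup(x, p, b) =?= tup(r(d, x1), leaf(tup(q, b, q)), q).
Bind p := y; substituting into the one remaining equation that mentions p gives: tup(x, y, b) =?= tup(r(d, x1), leaf(tup(q, b, q)), q).
Decompose tup/3: x =?= r(d, x1),  y =?= leaf(tup(q, b, q)),  b =?= q.
Bind x := r(d, x1); no other remaining equation mentions x.
Bind y := leaf(tup(q, b, q)); substituting into the one remaining equation that mentions y gives: op(s, leaf(b)) =?= op(leaf(tup(q, b, q)), x1). Substituting into the earlier binding gives p := leaf(tup(q, b, q)).
Bind q := b; substituting into the remaining equation gives: op(s, leaf(b)) =?= op(leaf(tup(b, b, b)), x1). Substituting into the earlier bindings gives p := leaf(tup(b, b, b)), y := leaf(tup(b, b, b)).
Decompose op/2: s =?= leaf(tup(b, b, b)),  leaf(b) =?= x1.
Bind s := leaf(tup(b, b, b)); no other remaining equation mentions s.
Bind x1 := leaf(b). Substituting into the earlier bindings gives y2 := leaf(b), x := r(d, leaf(b)).
MGU = { y2 ↦ leaf(b), p ↦ leaf(tup(b, b, b)), x ↦ r(d, leaf(b)), y ↦ leaf(tup(b, b, b)), q ↦ b, s ↦ leaf(tup(b, b, b)), x1 ↦ leaf(b) }, so x ↦ r(d, leaf(b)).

r(d, leaf(b))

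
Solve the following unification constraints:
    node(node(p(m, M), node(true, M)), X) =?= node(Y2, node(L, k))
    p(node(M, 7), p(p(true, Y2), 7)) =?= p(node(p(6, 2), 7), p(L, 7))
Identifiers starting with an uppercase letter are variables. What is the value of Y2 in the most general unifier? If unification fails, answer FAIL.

Decompose node/2: node(p(m, M), node(true, M)) =?= Y2,  X =?= node(L, k).
Bind Y2 := node(p(m, M), node(true, M)); substituting into the one remaining equation that mentions Y2 gives: p(node(M, 7), p(p(true, node(p(m, M), node(true, M))), 7)) =?= p(node(p(6, 2), 7), p(L, 7)).
Bind X := node(L, k); no other remaining equation mentions X.
Decompose p/2: node(M, 7) =?= node(p(6, 2), 7),  p(p(true, node(p(m, M), node(true, M))), 7) =?= p(L, 7).
Decompose node/2: M =?= p(6, 2),  7 =?= 7.
Bind M := p(6, 2); substituting into the one remaining equation that mentions M gives: p(p(true, node(p(m, p(6, 2)), node(true, p(6, 2)))), 7) =?= p(L, 7). Substituting into the earlier binding gives Y2 := node(p(m, p(6, 2)), node(true, p(6, 2))).
Delete trivial equation 7 =?= 7.
Decompose p/2: p(true, node(p(m, p(6, 2)), node(true, p(6, 2)))) =?= L,  7 =?= 7.
Bind L := p(true, node(p(m, p(6, 2)), node(true, p(6, 2)))); no other remaining equation mentions L. Substituting into the earlier binding gives X := node(p(true, node(p(m, p(6, 2)), node(true, p(6, 2)))), k).
Delete trivial equation 7 =?= 7.
MGU = { Y2 ↦ node(p(m, p(6, 2)), node(true, p(6, 2))), X ↦ node(p(true, node(p(m, p(6, 2)), node(true, p(6, 2)))), k), M ↦ p(6, 2), L ↦ p(true, node(p(m, p(6, 2)), node(true, p(6, 2)))) }, so Y2 ↦ node(p(m, p(6, 2)), node(true, p(6, 2))).

node(p(m, p(6, 2)), node(true, p(6, 2)))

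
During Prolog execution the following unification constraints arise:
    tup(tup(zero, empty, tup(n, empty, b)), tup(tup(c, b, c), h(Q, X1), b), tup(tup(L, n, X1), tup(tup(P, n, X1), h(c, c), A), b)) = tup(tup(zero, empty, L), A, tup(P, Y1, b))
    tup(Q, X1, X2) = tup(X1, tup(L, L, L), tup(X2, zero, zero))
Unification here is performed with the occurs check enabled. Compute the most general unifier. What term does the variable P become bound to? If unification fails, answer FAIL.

Decompose tup/3: tup(zero, empty, tup(n, empty, b)) = tup(zero, empty, L),  tup(tup(c, b, c), h(Q, X1), b) = A,  tup(tup(L, n, X1), tup(tup(P, n, X1), h(c, c), A), b) = tup(P, Y1, b).
Decompose tup/3: zero = zero,  empty = empty,  tup(n, empty, b) = L.
Delete trivial equation zero = zero.
Delete trivial equation empty = empty.
Bind L := tup(n, empty, b); substituting into the 2 remaining equations that mention L gives: tup(tup(tup(n, empty, b), n, X1), tup(tup(P, n, X1), h(c, c), A), b) = tup(P, Y1, b),  tup(Q, X1, X2) = tup(X1, tup(tup(n, empty, b), tup(n, empty, b), tup(n, empty, b)), tup(X2, zero, zero)).
Bind A := tup(tup(c, b, c), h(Q, X1), b); substituting into the one remaining equation that mentions A gives: tup(tup(tup(n, empty, b), n, X1), tup(tup(P, n, X1), h(c, c), tup(tup(c, b, c), h(Q, X1), b)), b) = tup(P, Y1, b).
Decompose tup/3: tup(tup(n, empty, b), n, X1) = P,  tup(tup(P, n, X1), h(c, c), tup(tup(c, b, c), h(Q, X1), b)) = Y1,  b = b.
Bind P := tup(tup(n, empty, b), n, X1); substituting into the one remaining equation that mentions P gives: tup(tup(tup(tup(n, empty, b), n, X1), n, X1), h(c, c), tup(tup(c, b, c), h(Q, X1), b)) = Y1.
Bind Y1 := tup(tup(tup(tup(n, empty, b), n, X1), n, X1), h(c, c), tup(tup(c, b, c), h(Q, X1), b)); no other remaining equation mentions Y1.
Delete trivial equation b = b.
Decompose tup/3: Q = X1,  X1 = tup(tup(n, empty, b), tup(n, empty, b), tup(n, empty, b)),  X2 = tup(X2, zero, zero).
Bind Q := X1; no other remaining equation mentions Q. Substituting into the earlier bindings gives A := tup(tup(c, b, c), h(X1, X1), b), Y1 := tup(tup(tup(tup(n, empty, b), n, X1), n, X1), h(c, c), tup(tup(c, b, c), h(X1, X1), b)).
Bind X1 := tup(tup(n, empty, b), tup(n, empty, b), tup(n, empty, b)); no other remaining equation mentions X1. Substituting into the earlier bindings gives A := tup(tup(c, b, c), h(tup(tup(n, empty, b), tup(n, empty, b), tup(n, empty, b)), tup(tup(n, empty, b), tup(n, empty, b), tup(n, empty, b))), b), P := tup(tup(n, empty, b), n, tup(tup(n, empty, b), tup(n, empty, b), tup(n, empty, b))), Y1 := tup(tup(tup(tup(n, empty, b), n, tup(tup(n, empty, b), tup(n, empty, b), tup(n, empty, b))), n, tup(tup(n, empty, b), tup(n, empty, b), tup(n, empty, b))), h(c, c), tup(tup(c, b, c), h(tup(tup(n, empty, b), tup(n, empty, b), tup(n, empty, b)), tup(tup(n, empty, b), tup(n, empty, b), tup(n, empty, b))), b)), Q := tup(tup(n, empty, b), tup(n, empty, b), tup(n, empty, b)).
Occurs check fails: X2 occurs in tup(X2, zero, zero); the equation X2 = tup(X2, zero, zero) has no finite solution.

FAIL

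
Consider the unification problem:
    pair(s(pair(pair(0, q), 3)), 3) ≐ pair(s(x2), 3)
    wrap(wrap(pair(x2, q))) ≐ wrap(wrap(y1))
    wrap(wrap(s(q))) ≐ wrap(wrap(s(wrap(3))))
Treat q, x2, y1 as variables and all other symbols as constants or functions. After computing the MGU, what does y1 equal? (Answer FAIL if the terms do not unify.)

Decompose pair/2: s(pair(pair(0, q), 3)) ≐ s(x2),  3 ≐ 3.
Decompose s/1: pair(pair(0, q), 3) ≐ x2.
Bind x2 := pair(pair(0, q), 3); substituting into the one remaining equation that mentions x2 gives: wrap(wrap(pair(pair(pair(0, q), 3), q))) ≐ wrap(wrap(y1)).
Delete trivial equation 3 ≐ 3.
Decompose wrap/1: wrap(pair(pair(pair(0, q), 3), q)) ≐ wrap(y1).
Decompose wrap/1: pair(pair(pair(0, q), 3), q) ≐ y1.
Bind y1 := pair(pair(pair(0, q), 3), q); no other remaining equation mentions y1.
Decompose wrap/1: wrap(s(q)) ≐ wrap(s(wrap(3))).
Decompose wrap/1: s(q) ≐ s(wrap(3)).
Decompose s/1: q ≐ wrap(3).
Bind q := wrap(3). Substituting into the earlier bindings gives x2 := pair(pair(0, wrap(3)), 3), y1 := pair(pair(pair(0, wrap(3)), 3), wrap(3)).
MGU = { x2 ↦ pair(pair(0, wrap(3)), 3), y1 ↦ pair(pair(pair(0, wrap(3)), 3), wrap(3)), q ↦ wrap(3) }, so y1 ↦ pair(pair(pair(0, wrap(3)), 3), wrap(3)).

pair(pair(pair(0, wrap(3)), 3), wrap(3))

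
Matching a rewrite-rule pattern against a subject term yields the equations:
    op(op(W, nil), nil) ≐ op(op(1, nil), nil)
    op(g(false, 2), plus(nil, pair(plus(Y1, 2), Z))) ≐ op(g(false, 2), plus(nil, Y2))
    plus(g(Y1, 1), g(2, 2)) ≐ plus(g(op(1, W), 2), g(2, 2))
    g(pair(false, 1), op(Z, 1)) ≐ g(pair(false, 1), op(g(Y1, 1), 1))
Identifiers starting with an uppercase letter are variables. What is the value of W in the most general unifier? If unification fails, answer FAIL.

Decompose op/2: op(W, nil) ≐ op(1, nil),  nil ≐ nil.
Decompose op/2: W ≐ 1,  nil ≐ nil.
Bind W := 1; substituting into the one remaining equation that mentions W gives: plus(g(Y1, 1), g(2, 2)) ≐ plus(g(op(1, 1), 2), g(2, 2)).
Delete trivial equation nil ≐ nil.
Delete trivial equation nil ≐ nil.
Decompose op/2: g(false, 2) ≐ g(false, 2),  plus(nil, pair(plus(Y1, 2), Z)) ≐ plus(nil, Y2).
Delete trivial equation g(false, 2) ≐ g(false, 2).
Decompose plus/2: nil ≐ nil,  pair(plus(Y1, 2), Z) ≐ Y2.
Delete trivial equation nil ≐ nil.
Bind Y2 := pair(plus(Y1, 2), Z); no other remaining equation mentions Y2.
Decompose plus/2: g(Y1, 1) ≐ g(op(1, 1), 2),  g(2, 2) ≐ g(2, 2).
Decompose g/2: Y1 ≐ op(1, 1),  1 ≐ 2.
Bind Y1 := op(1, 1); substituting into the one remaining equation that mentions Y1 gives: g(pair(false, 1), op(Z, 1)) ≐ g(pair(false, 1), op(g(op(1, 1), 1), 1)). Substituting into the earlier binding gives Y2 := pair(plus(op(1, 1), 2), Z).
Clash: constants 1 and 2 differ; no unifier exists.

FAIL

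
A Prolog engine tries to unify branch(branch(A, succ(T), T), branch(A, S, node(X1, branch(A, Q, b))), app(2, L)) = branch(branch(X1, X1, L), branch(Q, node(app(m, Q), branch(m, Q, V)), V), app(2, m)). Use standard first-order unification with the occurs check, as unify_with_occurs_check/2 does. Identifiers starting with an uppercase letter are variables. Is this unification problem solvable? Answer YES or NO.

Decompose branch/3: branch(A, succ(T), T) = branch(X1, X1, L),  branch(A, S, node(X1, branch(A, Q, b))) = branch(Q, node(app(m, Q), branch(m, Q, V)), V),  app(2, L) = app(2, m).
Decompose branch/3: A = X1,  succ(T) = X1,  T = L.
Bind A := X1; substituting into the one remaining equation that mentions A gives: branch(X1, S, node(X1, branch(X1, Q, b))) = branch(Q, node(app(m, Q), branch(m, Q, V)), V).
Bind X1 := succ(T); substituting into the one remaining equation that mentions X1 gives: branch(succ(T), S, node(succ(T), branch(succ(T), Q, b))) = branch(Q, node(app(m, Q), branch(m, Q, V)), V). Substituting into the earlier binding gives A := succ(T).
Bind T := L; substituting into the one remaining equation that mentions T gives: branch(succ(L), S, node(succ(L), branch(succ(L), Q, b))) = branch(Q, node(app(m, Q), branch(m, Q, V)), V). Substituting into the earlier bindings gives A := succ(L), X1 := succ(L).
Decompose branch/3: succ(L) = Q,  S = node(app(m, Q), branch(m, Q, V)),  node(succ(L), branch(succ(L), Q, b)) = V.
Bind Q := succ(L); substituting into the 2 remaining equations that mention Q gives: S = node(app(m, succ(L)), branch(m, succ(L), V)),  node(succ(L), branch(succ(L), succ(L), b)) = V.
Bind S := node(app(m, succ(L)), branch(m, succ(L), V)); no other remaining equation mentions S.
Bind V := node(succ(L), branch(succ(L), succ(L), b)); no other remaining equation mentions V. Substituting into the earlier binding gives S := node(app(m, succ(L)), branch(m, succ(L), node(succ(L), branch(succ(L), succ(L), b)))).
Decompose app/2: 2 = 2,  L = m.
Delete trivial equation 2 = 2.
Bind L := m. Substituting into the earlier bindings gives A := succ(m), X1 := succ(m), T := m, Q := succ(m), S := node(app(m, succ(m)), branch(m, succ(m), node(succ(m), branch(succ(m), succ(m), b)))), V := node(succ(m), branch(succ(m), succ(m), b)).
No equations remain and no clash or occurs-check failure arose, so a unifier exists.

YES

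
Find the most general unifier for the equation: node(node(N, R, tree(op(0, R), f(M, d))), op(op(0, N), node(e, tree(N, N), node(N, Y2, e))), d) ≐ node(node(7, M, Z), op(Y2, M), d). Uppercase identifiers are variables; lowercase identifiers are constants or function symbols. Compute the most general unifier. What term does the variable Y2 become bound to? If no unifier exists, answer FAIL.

Decompose node/3: node(N, R, tree(op(0, R), f(M, d))) ≐ node(7, M, Z),  op(op(0, N), node(e, tree(N, N), node(N, Y2, e))) ≐ op(Y2, M),  d ≐ d.
Decompose node/3: N ≐ 7,  R ≐ M,  tree(op(0, R), f(M, d)) ≐ Z.
Bind N := 7; substituting into the one remaining equation that mentions N gives: op(op(0, 7), node(e, tree(7, 7), node(7, Y2, e))) ≐ op(Y2, M).
Bind R := M; substituting into the one remaining equation that mentions R gives: tree(op(0, M), f(M, d)) ≐ Z.
Bind Z := tree(op(0, M), f(M, d)); no other remaining equation mentions Z.
Decompose op/2: op(0, 7) ≐ Y2,  node(e, tree(7, 7), node(7, Y2, e)) ≐ M.
Bind Y2 := op(0, 7); substituting into the one remaining equation that mentions Y2 gives: node(e, tree(7, 7), node(7, op(0, 7), e)) ≐ M.
Bind M := node(e, tree(7, 7), node(7, op(0, 7), e)); no other remaining equation mentions M. Substituting into the earlier bindings gives R := node(e, tree(7, 7), node(7, op(0, 7), e)), Z := tree(op(0, node(e, tree(7, 7), node(7, op(0, 7), e))), f(node(e, tree(7, 7), node(7, op(0, 7), e)), d)).
Delete trivial equation d ≐ d.
MGU = { N -> 7, R -> node(e, tree(7, 7), node(7, op(0, 7), e)), Z -> tree(op(0, node(e, tree(7, 7), node(7, op(0, 7), e))), f(node(e, tree(7, 7), node(7, op(0, 7), e)), d)), Y2 -> op(0, 7), M -> node(e, tree(7, 7), node(7, op(0, 7), e)) }, so Y2 -> op(0, 7).

op(0, 7)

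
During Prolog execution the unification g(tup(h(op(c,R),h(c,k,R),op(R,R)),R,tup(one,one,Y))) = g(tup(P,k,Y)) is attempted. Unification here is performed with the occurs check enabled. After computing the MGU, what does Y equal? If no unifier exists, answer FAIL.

Decompose g/1: tup(h(op(c,R),h(c,k,R),op(R,R)),R,tup(one,one,Y)) = tup(P,k,Y).
Decompose tup/3: h(op(c,R),h(c,k,R),op(R,R)) = P,  R = k,  tup(one,one,Y) = Y.
Bind P := h(op(c,R),h(c,k,R),op(R,R)); no other remaining equation mentions P.
Bind R := k; no other remaining equation mentions R. Substituting into the earlier binding gives P := h(op(c,k),h(c,k,k),op(k,k)).
Occurs check fails: Y occurs in tup(one,one,Y); the equation Y = tup(one,one,Y) has no finite solution.

FAIL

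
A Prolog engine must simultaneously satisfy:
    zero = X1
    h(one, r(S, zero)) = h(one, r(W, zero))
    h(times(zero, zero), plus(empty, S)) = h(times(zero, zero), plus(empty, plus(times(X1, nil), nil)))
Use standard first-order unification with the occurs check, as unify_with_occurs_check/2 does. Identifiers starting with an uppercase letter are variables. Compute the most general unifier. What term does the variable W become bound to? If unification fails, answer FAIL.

Bind X1 := zero; substituting into the one remaining equation that mentions X1 gives: h(times(zero, zero), plus(empty, S)) = h(times(zero, zero), plus(empty, plus(times(zero, nil), nil))).
Decompose h/2: one = one,  r(S, zero) = r(W, zero).
Delete trivial equation one = one.
Decompose r/2: S = W,  zero = zero.
Bind S := W; substituting into the one remaining equation that mentions S gives: h(times(zero, zero), plus(empty, W)) = h(times(zero, zero), plus(empty, plus(times(zero, nil), nil))).
Delete trivial equation zero = zero.
Decompose h/2: times(zero, zero) = times(zero, zero),  plus(empty, W) = plus(empty, plus(times(zero, nil), nil)).
Delete trivial equation times(zero, zero) = times(zero, zero).
Decompose plus/2: empty = empty,  W = plus(times(zero, nil), nil).
Delete trivial equation empty = empty.
Bind W := plus(times(zero, nil), nil). Substituting into the earlier binding gives S := plus(times(zero, nil), nil).
MGU = { X1 ↦ zero, S ↦ plus(times(zero, nil), nil), W ↦ plus(times(zero, nil), nil) }, so W ↦ plus(times(zero, nil), nil).

plus(times(zero, nil), nil)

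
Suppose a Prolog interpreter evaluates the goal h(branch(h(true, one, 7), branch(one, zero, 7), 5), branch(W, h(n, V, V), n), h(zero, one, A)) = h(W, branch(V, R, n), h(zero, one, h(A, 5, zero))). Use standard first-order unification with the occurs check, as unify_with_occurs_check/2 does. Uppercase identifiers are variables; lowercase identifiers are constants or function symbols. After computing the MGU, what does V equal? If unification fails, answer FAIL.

Decompose h/3: branch(h(true, one, 7), branch(one, zero, 7), 5) = W,  branch(W, h(n, V, V), n) = branch(V, R, n),  h(zero, one, A) = h(zero, one, h(A, 5, zero)).
Bind W := branch(h(true, one, 7), branch(one, zero, 7), 5); substituting into the one remaining equation that mentions W gives: branch(branch(h(true, one, 7), branch(one, zero, 7), 5), h(n, V, V), n) = branch(V, R, n).
Decompose branch/3: branch(h(true, one, 7), branch(one, zero, 7), 5) = V,  h(n, V, V) = R,  n = n.
Bind V := branch(h(true, one, 7), branch(one, zero, 7), 5); substituting into the one remaining equation that mentions V gives: h(n, branch(h(true, one, 7), branch(one, zero, 7), 5), branch(h(true, one, 7), branch(one, zero, 7), 5)) = R.
Bind R := h(n, branch(h(true, one, 7), branch(one, zero, 7), 5), branch(h(true, one, 7), branch(one, zero, 7), 5)); no other remaining equation mentions R.
Delete trivial equation n = n.
Decompose h/3: zero = zero,  one = one,  A = h(A, 5, zero).
Delete trivial equation zero = zero.
Delete trivial equation one = one.
Occurs check fails: A occurs in h(A, 5, zero); the equation A = h(A, 5, zero) has no finite solution.

FAIL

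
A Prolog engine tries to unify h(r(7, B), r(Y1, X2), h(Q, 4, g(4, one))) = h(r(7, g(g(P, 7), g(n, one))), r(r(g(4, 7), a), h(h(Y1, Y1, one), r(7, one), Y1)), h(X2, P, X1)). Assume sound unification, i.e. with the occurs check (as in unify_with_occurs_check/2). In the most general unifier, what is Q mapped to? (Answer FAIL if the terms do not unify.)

h(h(r(g(4, 7), a), r(g(4, 7), a), one), r(7, one), r(g(4, 7), a))

Decompose h/3: r(7, B) = r(7, g(g(P, 7), g(n, one))),  r(Y1, X2) = r(r(g(4, 7), a), h(h(Y1, Y1, one), r(7, one), Y1)),  h(Q, 4, g(4, one)) = h(X2, P, X1).
Decompose r/2: 7 = 7,  B = g(g(P, 7), g(n, one)).
Delete trivial equation 7 = 7.
Bind B := g(g(P, 7), g(n, one)); no other remaining equation mentions B.
Decompose r/2: Y1 = r(g(4, 7), a),  X2 = h(h(Y1, Y1, one), r(7, one), Y1).
Bind Y1 := r(g(4, 7), a); substituting into the one remaining equation that mentions Y1 gives: X2 = h(h(r(g(4, 7), a), r(g(4, 7), a), one), r(7, one), r(g(4, 7), a)).
Bind X2 := h(h(r(g(4, 7), a), r(g(4, 7), a), one), r(7, one), r(g(4, 7), a)); substituting into the remaining equation gives: h(Q, 4, g(4, one)) = h(h(h(r(g(4, 7), a), r(g(4, 7), a), one), r(7, one), r(g(4, 7), a)), P, X1).
Decompose h/3: Q = h(h(r(g(4, 7), a), r(g(4, 7), a), one), r(7, one), r(g(4, 7), a)),  4 = P,  g(4, one) = X1.
Bind Q := h(h(r(g(4, 7), a), r(g(4, 7), a), one), r(7, one), r(g(4, 7), a)); no other remaining equation mentions Q.
Bind P := 4; no other remaining equation mentions P. Substituting into the earlier binding gives B := g(g(4, 7), g(n, one)).
Bind X1 := g(4, one).
MGU = { B = g(g(4, 7), g(n, one)), Y1 = r(g(4, 7), a), X2 = h(h(r(g(4, 7), a), r(g(4, 7), a), one), r(7, one), r(g(4, 7), a)), Q = h(h(r(g(4, 7), a), r(g(4, 7), a), one), r(7, one), r(g(4, 7), a)), P = 4, X1 = g(4, one) }, so Q = h(h(r(g(4, 7), a), r(g(4, 7), a), one), r(7, one), r(g(4, 7), a)).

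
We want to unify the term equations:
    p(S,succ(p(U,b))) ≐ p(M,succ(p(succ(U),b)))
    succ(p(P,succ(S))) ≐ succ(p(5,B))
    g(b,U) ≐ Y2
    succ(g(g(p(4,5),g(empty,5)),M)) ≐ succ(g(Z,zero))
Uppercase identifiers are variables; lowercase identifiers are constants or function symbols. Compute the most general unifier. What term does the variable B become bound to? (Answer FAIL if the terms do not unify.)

FAIL

Decompose p/2: S ≐ M,  succ(p(U,b)) ≐ succ(p(succ(U),b)).
Bind S := M; substituting into the one remaining equation that mentions S gives: succ(p(P,succ(M))) ≐ succ(p(5,B)).
Decompose succ/1: p(U,b) ≐ p(succ(U),b).
Decompose p/2: U ≐ succ(U),  b ≐ b.
Occurs check fails: U occurs in succ(U); the equation U ≐ succ(U) has no finite solution.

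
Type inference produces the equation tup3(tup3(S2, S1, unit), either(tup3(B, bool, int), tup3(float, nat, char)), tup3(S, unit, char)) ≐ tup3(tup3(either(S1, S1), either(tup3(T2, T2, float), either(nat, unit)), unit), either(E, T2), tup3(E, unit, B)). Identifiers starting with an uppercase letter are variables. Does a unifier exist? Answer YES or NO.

YES

Decompose tup3/3: tup3(S2, S1, unit) ≐ tup3(either(S1, S1), either(tup3(T2, T2, float), either(nat, unit)), unit),  either(tup3(B, bool, int), tup3(float, nat, char)) ≐ either(E, T2),  tup3(S, unit, char) ≐ tup3(E, unit, B).
Decompose tup3/3: S2 ≐ either(S1, S1),  S1 ≐ either(tup3(T2, T2, float), either(nat, unit)),  unit ≐ unit.
Bind S2 := either(S1, S1); no other remaining equation mentions S2.
Bind S1 := either(tup3(T2, T2, float), either(nat, unit)); no other remaining equation mentions S1. Substituting into the earlier binding gives S2 := either(either(tup3(T2, T2, float), either(nat, unit)), either(tup3(T2, T2, float), either(nat, unit))).
Delete trivial equation unit ≐ unit.
Decompose either/2: tup3(B, bool, int) ≐ E,  tup3(float, nat, char) ≐ T2.
Bind E := tup3(B, bool, int); substituting into the one remaining equation that mentions E gives: tup3(S, unit, char) ≐ tup3(tup3(B, bool, int), unit, B).
Bind T2 := tup3(float, nat, char); no other remaining equation mentions T2. Substituting into the earlier bindings gives S2 := either(either(tup3(tup3(float, nat, char), tup3(float, nat, char), float), either(nat, unit)), either(tup3(tup3(float, nat, char), tup3(float, nat, char), float), either(nat, unit))), S1 := either(tup3(tup3(float, nat, char), tup3(float, nat, char), float), either(nat, unit)).
Decompose tup3/3: S ≐ tup3(B, bool, int),  unit ≐ unit,  char ≐ B.
Bind S := tup3(B, bool, int); no other remaining equation mentions S.
Delete trivial equation unit ≐ unit.
Bind B := char. Substituting into the earlier bindings gives E := tup3(char, bool, int), S := tup3(char, bool, int).
No equations remain and no clash or occurs-check failure arose, so a unifier exists.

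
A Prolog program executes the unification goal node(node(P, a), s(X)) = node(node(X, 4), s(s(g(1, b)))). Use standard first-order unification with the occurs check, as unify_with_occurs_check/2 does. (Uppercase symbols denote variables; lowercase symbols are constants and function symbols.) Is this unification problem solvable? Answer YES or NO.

NO

Decompose node/2: node(P, a) = node(X, 4),  s(X) = s(s(g(1, b))).
Decompose node/2: P = X,  a = 4.
Bind P := X; no other remaining equation mentions P.
Clash: constants a and 4 differ; no unifier exists.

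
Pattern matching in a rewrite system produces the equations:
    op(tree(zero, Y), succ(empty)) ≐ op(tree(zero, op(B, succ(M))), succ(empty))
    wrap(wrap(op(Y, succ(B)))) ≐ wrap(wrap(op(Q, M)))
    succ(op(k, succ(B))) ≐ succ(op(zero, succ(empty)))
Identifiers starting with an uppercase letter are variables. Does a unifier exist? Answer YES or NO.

NO

Decompose op/2: tree(zero, Y) ≐ tree(zero, op(B, succ(M))),  succ(empty) ≐ succ(empty).
Decompose tree/2: zero ≐ zero,  Y ≐ op(B, succ(M)).
Delete trivial equation zero ≐ zero.
Bind Y := op(B, succ(M)); substituting into the one remaining equation that mentions Y gives: wrap(wrap(op(op(B, succ(M)), succ(B)))) ≐ wrap(wrap(op(Q, M))).
Delete trivial equation succ(empty) ≐ succ(empty).
Decompose wrap/1: wrap(op(op(B, succ(M)), succ(B))) ≐ wrap(op(Q, M)).
Decompose wrap/1: op(op(B, succ(M)), succ(B)) ≐ op(Q, M).
Decompose op/2: op(B, succ(M)) ≐ Q,  succ(B) ≐ M.
Bind Q := op(B, succ(M)); no other remaining equation mentions Q.
Bind M := succ(B); no other remaining equation mentions M. Substituting into the earlier bindings gives Y := op(B, succ(succ(B))), Q := op(B, succ(succ(B))).
Decompose succ/1: op(k, succ(B)) ≐ op(zero, succ(empty)).
Decompose op/2: k ≐ zero,  succ(B) ≐ succ(empty).
Clash: constants k and zero differ; no unifier exists.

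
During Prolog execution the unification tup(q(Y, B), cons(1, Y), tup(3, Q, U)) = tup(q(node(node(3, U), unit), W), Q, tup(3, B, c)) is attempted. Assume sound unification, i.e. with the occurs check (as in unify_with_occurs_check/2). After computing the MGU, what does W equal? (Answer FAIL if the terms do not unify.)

cons(1, node(node(3, c), unit))

Decompose tup/3: q(Y, B) = q(node(node(3, U), unit), W),  cons(1, Y) = Q,  tup(3, Q, U) = tup(3, B, c).
Decompose q/2: Y = node(node(3, U), unit),  B = W.
Bind Y := node(node(3, U), unit); substituting into the one remaining equation that mentions Y gives: cons(1, node(node(3, U), unit)) = Q.
Bind B := W; substituting into the one remaining equation that mentions B gives: tup(3, Q, U) = tup(3, W, c).
Bind Q := cons(1, node(node(3, U), unit)); substituting into the remaining equation gives: tup(3, cons(1, node(node(3, U), unit)), U) = tup(3, W, c).
Decompose tup/3: 3 = 3,  cons(1, node(node(3, U), unit)) = W,  U = c.
Delete trivial equation 3 = 3.
Bind W := cons(1, node(node(3, U), unit)); no other remaining equation mentions W. Substituting into the earlier binding gives B := cons(1, node(node(3, U), unit)).
Bind U := c. Substituting into the earlier bindings gives Y := node(node(3, c), unit), B := cons(1, node(node(3, c), unit)), Q := cons(1, node(node(3, c), unit)), W := cons(1, node(node(3, c), unit)).
MGU = { Y ↦ node(node(3, c), unit), B ↦ cons(1, node(node(3, c), unit)), Q ↦ cons(1, node(node(3, c), unit)), W ↦ cons(1, node(node(3, c), unit)), U ↦ c }, so W ↦ cons(1, node(node(3, c), unit)).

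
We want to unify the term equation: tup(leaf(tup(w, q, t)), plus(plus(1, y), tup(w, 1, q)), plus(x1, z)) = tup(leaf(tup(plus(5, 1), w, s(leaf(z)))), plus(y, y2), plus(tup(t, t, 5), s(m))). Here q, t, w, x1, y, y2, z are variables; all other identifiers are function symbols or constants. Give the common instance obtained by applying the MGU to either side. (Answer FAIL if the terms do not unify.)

Decompose tup/3: leaf(tup(w, q, t)) = leaf(tup(plus(5, 1), w, s(leaf(z)))),  plus(plus(1, y), tup(w, 1, q)) = plus(y, y2),  plus(x1, z) = plus(tup(t, t, 5), s(m)).
Decompose leaf/1: tup(w, q, t) = tup(plus(5, 1), w, s(leaf(z))).
Decompose tup/3: w = plus(5, 1),  q = w,  t = s(leaf(z)).
Bind w := plus(5, 1); substituting into the 2 remaining equations that mention w gives: q = plus(5, 1),  plus(plus(1, y), tup(plus(5, 1), 1, q)) = plus(y, y2).
Bind q := plus(5, 1); substituting into the one remaining equation that mentions q gives: plus(plus(1, y), tup(plus(5, 1), 1, plus(5, 1))) = plus(y, y2).
Bind t := s(leaf(z)); substituting into the one remaining equation that mentions t gives: plus(x1, z) = plus(tup(s(leaf(z)), s(leaf(z)), 5), s(m)).
Decompose plus/2: plus(1, y) = y,  tup(plus(5, 1), 1, plus(5, 1)) = y2.
Occurs check fails: y occurs in plus(1, y); the equation y = plus(1, y) has no finite solution.

FAIL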